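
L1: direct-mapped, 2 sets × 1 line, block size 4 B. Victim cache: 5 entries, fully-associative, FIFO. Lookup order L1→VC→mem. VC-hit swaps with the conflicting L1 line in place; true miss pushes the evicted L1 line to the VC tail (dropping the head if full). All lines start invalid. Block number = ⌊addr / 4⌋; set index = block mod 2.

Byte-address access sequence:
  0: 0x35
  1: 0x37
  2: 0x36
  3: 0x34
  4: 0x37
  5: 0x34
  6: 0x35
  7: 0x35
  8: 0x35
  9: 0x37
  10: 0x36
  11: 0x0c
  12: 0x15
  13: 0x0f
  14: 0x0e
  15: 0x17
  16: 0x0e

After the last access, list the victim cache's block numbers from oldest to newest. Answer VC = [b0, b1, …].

VC = [13, 5]

0: 0x35 (blk 13, set 1) → MISS  vc=[]
1: 0x37 (blk 13, set 1) → L1-HIT  vc=[]
2: 0x36 (blk 13, set 1) → L1-HIT  vc=[]
3: 0x34 (blk 13, set 1) → L1-HIT  vc=[]
4: 0x37 (blk 13, set 1) → L1-HIT  vc=[]
5: 0x34 (blk 13, set 1) → L1-HIT  vc=[]
6: 0x35 (blk 13, set 1) → L1-HIT  vc=[]
7: 0x35 (blk 13, set 1) → L1-HIT  vc=[]
8: 0x35 (blk 13, set 1) → L1-HIT  vc=[]
9: 0x37 (blk 13, set 1) → L1-HIT  vc=[]
10: 0x36 (blk 13, set 1) → L1-HIT  vc=[]
11: 0xc (blk 3, set 1) → MISS  vc=[13]
12: 0x15 (blk 5, set 1) → MISS  vc=[13, 3]
13: 0xf (blk 3, set 1) → VC-HIT  vc=[13, 5]
14: 0xe (blk 3, set 1) → L1-HIT  vc=[13, 5]
15: 0x17 (blk 5, set 1) → VC-HIT  vc=[13, 3]
16: 0xe (blk 3, set 1) → VC-HIT  vc=[13, 5]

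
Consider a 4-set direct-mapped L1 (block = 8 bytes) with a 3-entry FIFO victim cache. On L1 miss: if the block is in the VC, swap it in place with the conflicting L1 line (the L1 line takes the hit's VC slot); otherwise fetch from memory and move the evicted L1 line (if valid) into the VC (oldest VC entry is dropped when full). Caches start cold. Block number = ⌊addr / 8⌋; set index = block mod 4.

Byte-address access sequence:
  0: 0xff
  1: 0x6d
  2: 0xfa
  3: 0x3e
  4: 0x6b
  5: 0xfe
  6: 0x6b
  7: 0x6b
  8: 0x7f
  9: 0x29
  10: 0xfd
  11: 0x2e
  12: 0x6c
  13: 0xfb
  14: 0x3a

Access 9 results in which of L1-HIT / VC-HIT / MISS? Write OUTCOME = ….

0: 0xff (blk 31, set 3) → MISS  vc=[]
1: 0x6d (blk 13, set 1) → MISS  vc=[]
2: 0xfa (blk 31, set 3) → L1-HIT  vc=[]
3: 0x3e (blk 7, set 3) → MISS  vc=[31]
4: 0x6b (blk 13, set 1) → L1-HIT  vc=[31]
5: 0xfe (blk 31, set 3) → VC-HIT  vc=[7]
6: 0x6b (blk 13, set 1) → L1-HIT  vc=[7]
7: 0x6b (blk 13, set 1) → L1-HIT  vc=[7]
8: 0x7f (blk 15, set 3) → MISS  vc=[7, 31]
9: 0x29 (blk 5, set 1) → MISS  vc=[7, 31, 13]
10: 0xfd (blk 31, set 3) → VC-HIT  vc=[7, 15, 13]
11: 0x2e (blk 5, set 1) → L1-HIT  vc=[7, 15, 13]
12: 0x6c (blk 13, set 1) → VC-HIT  vc=[7, 15, 5]
13: 0xfb (blk 31, set 3) → L1-HIT  vc=[7, 15, 5]
14: 0x3a (blk 7, set 3) → VC-HIT  vc=[31, 15, 5]

OUTCOME = MISS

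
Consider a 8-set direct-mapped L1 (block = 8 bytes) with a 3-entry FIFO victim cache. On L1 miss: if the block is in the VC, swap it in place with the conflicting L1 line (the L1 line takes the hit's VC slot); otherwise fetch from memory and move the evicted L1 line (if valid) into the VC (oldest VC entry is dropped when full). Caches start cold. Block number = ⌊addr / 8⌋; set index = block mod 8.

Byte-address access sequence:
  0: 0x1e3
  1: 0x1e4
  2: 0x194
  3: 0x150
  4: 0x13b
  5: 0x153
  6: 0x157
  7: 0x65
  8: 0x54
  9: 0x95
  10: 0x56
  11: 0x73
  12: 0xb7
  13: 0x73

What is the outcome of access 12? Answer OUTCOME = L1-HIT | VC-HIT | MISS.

OUTCOME = MISS

#0 0x1e3→b60/s4 MISS; vc=[]
#1 0x1e4→b60/s4 L1-HIT; vc=[]
#2 0x194→b50/s2 MISS; vc=[]
#3 0x150→b42/s2 MISS; vc=[50]
#4 0x13b→b39/s7 MISS; vc=[50]
#5 0x153→b42/s2 L1-HIT; vc=[50]
#6 0x157→b42/s2 L1-HIT; vc=[50]
#7 0x65→b12/s4 MISS; vc=[50,60]
#8 0x54→b10/s2 MISS; vc=[50,60,42]
#9 0x95→b18/s2 MISS; vc=[60,42,10]
#10 0x56→b10/s2 VC-HIT; vc=[60,42,18]
#11 0x73→b14/s6 MISS; vc=[60,42,18]
#12 0xb7→b22/s6 MISS; vc=[42,18,14]
#13 0x73→b14/s6 VC-HIT; vc=[42,18,22]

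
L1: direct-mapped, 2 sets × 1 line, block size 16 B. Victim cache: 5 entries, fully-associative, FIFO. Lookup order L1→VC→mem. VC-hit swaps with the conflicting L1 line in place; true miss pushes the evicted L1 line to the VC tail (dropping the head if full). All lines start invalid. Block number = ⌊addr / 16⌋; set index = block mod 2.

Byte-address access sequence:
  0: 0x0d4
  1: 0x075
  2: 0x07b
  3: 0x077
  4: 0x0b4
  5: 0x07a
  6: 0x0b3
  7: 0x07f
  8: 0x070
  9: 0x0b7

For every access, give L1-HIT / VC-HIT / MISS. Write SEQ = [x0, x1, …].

#0 0xd4→b13/s1 MISS; vc=[]
#1 0x75→b7/s1 MISS; vc=[13]
#2 0x7b→b7/s1 L1-HIT; vc=[13]
#3 0x77→b7/s1 L1-HIT; vc=[13]
#4 0xb4→b11/s1 MISS; vc=[13,7]
#5 0x7a→b7/s1 VC-HIT; vc=[13,11]
#6 0xb3→b11/s1 VC-HIT; vc=[13,7]
#7 0x7f→b7/s1 VC-HIT; vc=[13,11]
#8 0x70→b7/s1 L1-HIT; vc=[13,11]
#9 0xb7→b11/s1 VC-HIT; vc=[13,7]

SEQ = [MISS, MISS, L1-HIT, L1-HIT, MISS, VC-HIT, VC-HIT, VC-HIT, L1-HIT, VC-HIT]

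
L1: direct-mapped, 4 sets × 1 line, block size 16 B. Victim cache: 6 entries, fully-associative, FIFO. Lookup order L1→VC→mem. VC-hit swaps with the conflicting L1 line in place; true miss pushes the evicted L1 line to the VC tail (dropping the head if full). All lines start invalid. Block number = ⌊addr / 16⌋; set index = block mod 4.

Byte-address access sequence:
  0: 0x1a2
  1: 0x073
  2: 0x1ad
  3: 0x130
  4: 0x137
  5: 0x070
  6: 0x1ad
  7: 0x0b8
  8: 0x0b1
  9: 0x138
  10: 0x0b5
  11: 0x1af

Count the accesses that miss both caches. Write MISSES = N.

MISSES = 4

#0 0x1a2→b26/s2 MISS; vc=[]
#1 0x73→b7/s3 MISS; vc=[]
#2 0x1ad→b26/s2 L1-HIT; vc=[]
#3 0x130→b19/s3 MISS; vc=[7]
#4 0x137→b19/s3 L1-HIT; vc=[7]
#5 0x70→b7/s3 VC-HIT; vc=[19]
#6 0x1ad→b26/s2 L1-HIT; vc=[19]
#7 0xb8→b11/s3 MISS; vc=[19,7]
#8 0xb1→b11/s3 L1-HIT; vc=[19,7]
#9 0x138→b19/s3 VC-HIT; vc=[11,7]
#10 0xb5→b11/s3 VC-HIT; vc=[19,7]
#11 0x1af→b26/s2 L1-HIT; vc=[19,7]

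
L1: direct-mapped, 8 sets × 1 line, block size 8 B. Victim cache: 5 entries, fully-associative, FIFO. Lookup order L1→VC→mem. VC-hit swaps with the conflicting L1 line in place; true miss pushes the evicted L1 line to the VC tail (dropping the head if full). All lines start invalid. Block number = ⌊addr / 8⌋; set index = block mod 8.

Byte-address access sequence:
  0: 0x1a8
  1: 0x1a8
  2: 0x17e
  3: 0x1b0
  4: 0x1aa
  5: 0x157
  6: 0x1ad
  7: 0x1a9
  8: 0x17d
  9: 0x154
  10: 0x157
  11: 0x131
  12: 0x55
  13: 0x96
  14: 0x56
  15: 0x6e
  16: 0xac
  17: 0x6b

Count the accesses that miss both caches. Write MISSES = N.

MISSES = 9

0: 0x1a8 (blk 53, set 5) → MISS  vc=[]
1: 0x1a8 (blk 53, set 5) → L1-HIT  vc=[]
2: 0x17e (blk 47, set 7) → MISS  vc=[]
3: 0x1b0 (blk 54, set 6) → MISS  vc=[]
4: 0x1aa (blk 53, set 5) → L1-HIT  vc=[]
5: 0x157 (blk 42, set 2) → MISS  vc=[]
6: 0x1ad (blk 53, set 5) → L1-HIT  vc=[]
7: 0x1a9 (blk 53, set 5) → L1-HIT  vc=[]
8: 0x17d (blk 47, set 7) → L1-HIT  vc=[]
9: 0x154 (blk 42, set 2) → L1-HIT  vc=[]
10: 0x157 (blk 42, set 2) → L1-HIT  vc=[]
11: 0x131 (blk 38, set 6) → MISS  vc=[54]
12: 0x55 (blk 10, set 2) → MISS  vc=[54, 42]
13: 0x96 (blk 18, set 2) → MISS  vc=[54, 42, 10]
14: 0x56 (blk 10, set 2) → VC-HIT  vc=[54, 42, 18]
15: 0x6e (blk 13, set 5) → MISS  vc=[54, 42, 18, 53]
16: 0xac (blk 21, set 5) → MISS  vc=[54, 42, 18, 53, 13]
17: 0x6b (blk 13, set 5) → VC-HIT  vc=[54, 42, 18, 53, 21]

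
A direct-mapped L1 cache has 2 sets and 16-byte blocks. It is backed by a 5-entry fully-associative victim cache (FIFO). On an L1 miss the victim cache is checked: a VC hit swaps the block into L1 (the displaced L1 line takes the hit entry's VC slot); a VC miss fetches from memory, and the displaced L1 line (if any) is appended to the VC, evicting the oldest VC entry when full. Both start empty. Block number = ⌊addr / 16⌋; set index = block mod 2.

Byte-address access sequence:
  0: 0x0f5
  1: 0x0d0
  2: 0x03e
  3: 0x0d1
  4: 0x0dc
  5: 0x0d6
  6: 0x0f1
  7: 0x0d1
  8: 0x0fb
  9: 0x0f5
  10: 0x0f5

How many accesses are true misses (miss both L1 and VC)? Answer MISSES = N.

MISSES = 3

#0 0xf5→b15/s1 MISS; vc=[]
#1 0xd0→b13/s1 MISS; vc=[15]
#2 0x3e→b3/s1 MISS; vc=[15,13]
#3 0xd1→b13/s1 VC-HIT; vc=[15,3]
#4 0xdc→b13/s1 L1-HIT; vc=[15,3]
#5 0xd6→b13/s1 L1-HIT; vc=[15,3]
#6 0xf1→b15/s1 VC-HIT; vc=[13,3]
#7 0xd1→b13/s1 VC-HIT; vc=[15,3]
#8 0xfb→b15/s1 VC-HIT; vc=[13,3]
#9 0xf5→b15/s1 L1-HIT; vc=[13,3]
#10 0xf5→b15/s1 L1-HIT; vc=[13,3]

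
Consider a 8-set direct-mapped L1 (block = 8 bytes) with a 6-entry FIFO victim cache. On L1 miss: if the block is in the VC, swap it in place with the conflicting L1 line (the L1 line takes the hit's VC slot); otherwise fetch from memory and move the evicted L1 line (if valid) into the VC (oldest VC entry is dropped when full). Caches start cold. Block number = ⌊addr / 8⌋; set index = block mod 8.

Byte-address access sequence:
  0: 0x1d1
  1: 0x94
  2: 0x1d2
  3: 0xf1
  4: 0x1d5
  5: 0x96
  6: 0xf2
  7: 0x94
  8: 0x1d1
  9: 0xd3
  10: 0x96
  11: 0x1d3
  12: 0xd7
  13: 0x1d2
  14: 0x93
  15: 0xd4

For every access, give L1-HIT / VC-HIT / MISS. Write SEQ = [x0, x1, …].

SEQ = [MISS, MISS, VC-HIT, MISS, L1-HIT, VC-HIT, L1-HIT, L1-HIT, VC-HIT, MISS, VC-HIT, VC-HIT, VC-HIT, VC-HIT, VC-HIT, VC-HIT]

  [0] addr=0x1d1 blk=58 s=2: MISS | VC []
  [1] addr=0x94 blk=18 s=2: MISS | VC [58]
  [2] addr=0x1d2 blk=58 s=2: VC-HIT | VC [18]
  [3] addr=0xf1 blk=30 s=6: MISS | VC [18]
  [4] addr=0x1d5 blk=58 s=2: L1-HIT | VC [18]
  [5] addr=0x96 blk=18 s=2: VC-HIT | VC [58]
  [6] addr=0xf2 blk=30 s=6: L1-HIT | VC [58]
  [7] addr=0x94 blk=18 s=2: L1-HIT | VC [58]
  [8] addr=0x1d1 blk=58 s=2: VC-HIT | VC [18]
  [9] addr=0xd3 blk=26 s=2: MISS | VC [18, 58]
  [10] addr=0x96 blk=18 s=2: VC-HIT | VC [26, 58]
  [11] addr=0x1d3 blk=58 s=2: VC-HIT | VC [26, 18]
  [12] addr=0xd7 blk=26 s=2: VC-HIT | VC [58, 18]
  [13] addr=0x1d2 blk=58 s=2: VC-HIT | VC [26, 18]
  [14] addr=0x93 blk=18 s=2: VC-HIT | VC [26, 58]
  [15] addr=0xd4 blk=26 s=2: VC-HIT | VC [18, 58]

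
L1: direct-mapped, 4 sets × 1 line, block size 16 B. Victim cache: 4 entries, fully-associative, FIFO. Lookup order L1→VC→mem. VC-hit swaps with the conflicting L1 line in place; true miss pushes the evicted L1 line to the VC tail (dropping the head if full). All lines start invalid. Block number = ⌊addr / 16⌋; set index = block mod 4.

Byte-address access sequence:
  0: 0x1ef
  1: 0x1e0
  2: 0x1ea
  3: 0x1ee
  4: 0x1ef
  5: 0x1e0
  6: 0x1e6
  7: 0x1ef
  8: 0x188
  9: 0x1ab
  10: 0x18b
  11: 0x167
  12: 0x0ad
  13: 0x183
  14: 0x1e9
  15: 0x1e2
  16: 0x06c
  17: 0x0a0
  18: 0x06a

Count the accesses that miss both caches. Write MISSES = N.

MISSES = 6

  [0] addr=0x1ef blk=30 s=2: MISS | VC []
  [1] addr=0x1e0 blk=30 s=2: L1-HIT | VC []
  [2] addr=0x1ea blk=30 s=2: L1-HIT | VC []
  [3] addr=0x1ee blk=30 s=2: L1-HIT | VC []
  [4] addr=0x1ef blk=30 s=2: L1-HIT | VC []
  [5] addr=0x1e0 blk=30 s=2: L1-HIT | VC []
  [6] addr=0x1e6 blk=30 s=2: L1-HIT | VC []
  [7] addr=0x1ef blk=30 s=2: L1-HIT | VC []
  [8] addr=0x188 blk=24 s=0: MISS | VC []
  [9] addr=0x1ab blk=26 s=2: MISS | VC [30]
  [10] addr=0x18b blk=24 s=0: L1-HIT | VC [30]
  [11] addr=0x167 blk=22 s=2: MISS | VC [30, 26]
  [12] addr=0xad blk=10 s=2: MISS | VC [30, 26, 22]
  [13] addr=0x183 blk=24 s=0: L1-HIT | VC [30, 26, 22]
  [14] addr=0x1e9 blk=30 s=2: VC-HIT | VC [10, 26, 22]
  [15] addr=0x1e2 blk=30 s=2: L1-HIT | VC [10, 26, 22]
  [16] addr=0x6c blk=6 s=2: MISS | VC [10, 26, 22, 30]
  [17] addr=0xa0 blk=10 s=2: VC-HIT | VC [6, 26, 22, 30]
  [18] addr=0x6a blk=6 s=2: VC-HIT | VC [10, 26, 22, 30]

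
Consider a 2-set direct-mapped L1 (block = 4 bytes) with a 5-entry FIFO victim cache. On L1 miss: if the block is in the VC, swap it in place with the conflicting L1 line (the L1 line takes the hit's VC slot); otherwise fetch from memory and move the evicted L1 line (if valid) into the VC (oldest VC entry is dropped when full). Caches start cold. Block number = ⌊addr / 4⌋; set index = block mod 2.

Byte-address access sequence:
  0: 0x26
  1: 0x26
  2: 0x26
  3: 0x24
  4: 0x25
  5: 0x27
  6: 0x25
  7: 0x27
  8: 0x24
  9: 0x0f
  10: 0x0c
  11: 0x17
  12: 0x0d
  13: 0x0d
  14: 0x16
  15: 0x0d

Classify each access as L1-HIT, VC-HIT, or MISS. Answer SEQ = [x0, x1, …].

SEQ = [MISS, L1-HIT, L1-HIT, L1-HIT, L1-HIT, L1-HIT, L1-HIT, L1-HIT, L1-HIT, MISS, L1-HIT, MISS, VC-HIT, L1-HIT, VC-HIT, VC-HIT]

  [0] addr=0x26 blk=9 s=1: MISS | VC []
  [1] addr=0x26 blk=9 s=1: L1-HIT | VC []
  [2] addr=0x26 blk=9 s=1: L1-HIT | VC []
  [3] addr=0x24 blk=9 s=1: L1-HIT | VC []
  [4] addr=0x25 blk=9 s=1: L1-HIT | VC []
  [5] addr=0x27 blk=9 s=1: L1-HIT | VC []
  [6] addr=0x25 blk=9 s=1: L1-HIT | VC []
  [7] addr=0x27 blk=9 s=1: L1-HIT | VC []
  [8] addr=0x24 blk=9 s=1: L1-HIT | VC []
  [9] addr=0xf blk=3 s=1: MISS | VC [9]
  [10] addr=0xc blk=3 s=1: L1-HIT | VC [9]
  [11] addr=0x17 blk=5 s=1: MISS | VC [9, 3]
  [12] addr=0xd blk=3 s=1: VC-HIT | VC [9, 5]
  [13] addr=0xd blk=3 s=1: L1-HIT | VC [9, 5]
  [14] addr=0x16 blk=5 s=1: VC-HIT | VC [9, 3]
  [15] addr=0xd blk=3 s=1: VC-HIT | VC [9, 5]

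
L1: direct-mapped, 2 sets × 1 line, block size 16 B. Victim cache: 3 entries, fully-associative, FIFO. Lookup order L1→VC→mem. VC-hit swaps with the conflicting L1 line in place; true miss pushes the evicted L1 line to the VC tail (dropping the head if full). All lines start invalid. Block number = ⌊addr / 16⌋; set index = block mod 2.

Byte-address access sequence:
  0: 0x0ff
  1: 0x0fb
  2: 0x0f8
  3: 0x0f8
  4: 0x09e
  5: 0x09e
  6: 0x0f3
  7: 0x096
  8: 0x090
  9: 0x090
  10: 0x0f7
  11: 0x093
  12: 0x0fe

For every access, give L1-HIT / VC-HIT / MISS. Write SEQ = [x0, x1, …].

SEQ = [MISS, L1-HIT, L1-HIT, L1-HIT, MISS, L1-HIT, VC-HIT, VC-HIT, L1-HIT, L1-HIT, VC-HIT, VC-HIT, VC-HIT]

0: 0xff (blk 15, set 1) → MISS  vc=[]
1: 0xfb (blk 15, set 1) → L1-HIT  vc=[]
2: 0xf8 (blk 15, set 1) → L1-HIT  vc=[]
3: 0xf8 (blk 15, set 1) → L1-HIT  vc=[]
4: 0x9e (blk 9, set 1) → MISS  vc=[15]
5: 0x9e (blk 9, set 1) → L1-HIT  vc=[15]
6: 0xf3 (blk 15, set 1) → VC-HIT  vc=[9]
7: 0x96 (blk 9, set 1) → VC-HIT  vc=[15]
8: 0x90 (blk 9, set 1) → L1-HIT  vc=[15]
9: 0x90 (blk 9, set 1) → L1-HIT  vc=[15]
10: 0xf7 (blk 15, set 1) → VC-HIT  vc=[9]
11: 0x93 (blk 9, set 1) → VC-HIT  vc=[15]
12: 0xfe (blk 15, set 1) → VC-HIT  vc=[9]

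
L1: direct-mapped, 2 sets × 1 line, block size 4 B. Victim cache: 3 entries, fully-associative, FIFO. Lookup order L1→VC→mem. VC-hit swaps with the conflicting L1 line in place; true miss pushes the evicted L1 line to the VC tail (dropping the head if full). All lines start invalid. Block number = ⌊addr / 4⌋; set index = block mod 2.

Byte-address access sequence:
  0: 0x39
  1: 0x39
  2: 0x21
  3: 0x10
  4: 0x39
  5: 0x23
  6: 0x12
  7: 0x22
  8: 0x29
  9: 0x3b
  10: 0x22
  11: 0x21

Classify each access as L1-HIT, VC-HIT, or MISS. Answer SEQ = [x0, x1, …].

0: 0x39 (blk 14, set 0) → MISS  vc=[]
1: 0x39 (blk 14, set 0) → L1-HIT  vc=[]
2: 0x21 (blk 8, set 0) → MISS  vc=[14]
3: 0x10 (blk 4, set 0) → MISS  vc=[14, 8]
4: 0x39 (blk 14, set 0) → VC-HIT  vc=[4, 8]
5: 0x23 (blk 8, set 0) → VC-HIT  vc=[4, 14]
6: 0x12 (blk 4, set 0) → VC-HIT  vc=[8, 14]
7: 0x22 (blk 8, set 0) → VC-HIT  vc=[4, 14]
8: 0x29 (blk 10, set 0) → MISS  vc=[4, 14, 8]
9: 0x3b (blk 14, set 0) → VC-HIT  vc=[4, 10, 8]
10: 0x22 (blk 8, set 0) → VC-HIT  vc=[4, 10, 14]
11: 0x21 (blk 8, set 0) → L1-HIT  vc=[4, 10, 14]

SEQ = [MISS, L1-HIT, MISS, MISS, VC-HIT, VC-HIT, VC-HIT, VC-HIT, MISS, VC-HIT, VC-HIT, L1-HIT]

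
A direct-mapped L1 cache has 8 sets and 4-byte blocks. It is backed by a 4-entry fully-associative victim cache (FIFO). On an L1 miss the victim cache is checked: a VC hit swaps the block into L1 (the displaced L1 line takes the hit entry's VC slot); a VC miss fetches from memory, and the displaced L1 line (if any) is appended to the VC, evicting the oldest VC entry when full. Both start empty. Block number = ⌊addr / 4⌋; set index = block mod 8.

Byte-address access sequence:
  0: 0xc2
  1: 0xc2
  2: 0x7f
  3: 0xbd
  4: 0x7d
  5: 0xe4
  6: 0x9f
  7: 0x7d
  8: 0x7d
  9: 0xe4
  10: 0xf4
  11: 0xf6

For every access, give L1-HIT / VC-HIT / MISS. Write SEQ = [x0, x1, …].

SEQ = [MISS, L1-HIT, MISS, MISS, VC-HIT, MISS, MISS, VC-HIT, L1-HIT, L1-HIT, MISS, L1-HIT]

0: 0xc2 (blk 48, set 0) → MISS  vc=[]
1: 0xc2 (blk 48, set 0) → L1-HIT  vc=[]
2: 0x7f (blk 31, set 7) → MISS  vc=[]
3: 0xbd (blk 47, set 7) → MISS  vc=[31]
4: 0x7d (blk 31, set 7) → VC-HIT  vc=[47]
5: 0xe4 (blk 57, set 1) → MISS  vc=[47]
6: 0x9f (blk 39, set 7) → MISS  vc=[47, 31]
7: 0x7d (blk 31, set 7) → VC-HIT  vc=[47, 39]
8: 0x7d (blk 31, set 7) → L1-HIT  vc=[47, 39]
9: 0xe4 (blk 57, set 1) → L1-HIT  vc=[47, 39]
10: 0xf4 (blk 61, set 5) → MISS  vc=[47, 39]
11: 0xf6 (blk 61, set 5) → L1-HIT  vc=[47, 39]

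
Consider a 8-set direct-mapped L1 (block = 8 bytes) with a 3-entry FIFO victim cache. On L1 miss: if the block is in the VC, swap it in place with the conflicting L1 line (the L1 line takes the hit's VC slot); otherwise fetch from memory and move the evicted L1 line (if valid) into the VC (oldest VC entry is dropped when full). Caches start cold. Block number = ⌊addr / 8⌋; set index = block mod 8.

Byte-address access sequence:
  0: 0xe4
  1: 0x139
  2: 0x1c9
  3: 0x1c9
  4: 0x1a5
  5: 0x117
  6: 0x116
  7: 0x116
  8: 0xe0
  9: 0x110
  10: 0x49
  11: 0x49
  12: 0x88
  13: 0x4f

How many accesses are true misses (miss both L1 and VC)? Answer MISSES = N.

  [0] addr=0xe4 blk=28 s=4: MISS | VC []
  [1] addr=0x139 blk=39 s=7: MISS | VC []
  [2] addr=0x1c9 blk=57 s=1: MISS | VC []
  [3] addr=0x1c9 blk=57 s=1: L1-HIT | VC []
  [4] addr=0x1a5 blk=52 s=4: MISS | VC [28]
  [5] addr=0x117 blk=34 s=2: MISS | VC [28]
  [6] addr=0x116 blk=34 s=2: L1-HIT | VC [28]
  [7] addr=0x116 blk=34 s=2: L1-HIT | VC [28]
  [8] addr=0xe0 blk=28 s=4: VC-HIT | VC [52]
  [9] addr=0x110 blk=34 s=2: L1-HIT | VC [52]
  [10] addr=0x49 blk=9 s=1: MISS | VC [52, 57]
  [11] addr=0x49 blk=9 s=1: L1-HIT | VC [52, 57]
  [12] addr=0x88 blk=17 s=1: MISS | VC [52, 57, 9]
  [13] addr=0x4f blk=9 s=1: VC-HIT | VC [52, 57, 17]

MISSES = 7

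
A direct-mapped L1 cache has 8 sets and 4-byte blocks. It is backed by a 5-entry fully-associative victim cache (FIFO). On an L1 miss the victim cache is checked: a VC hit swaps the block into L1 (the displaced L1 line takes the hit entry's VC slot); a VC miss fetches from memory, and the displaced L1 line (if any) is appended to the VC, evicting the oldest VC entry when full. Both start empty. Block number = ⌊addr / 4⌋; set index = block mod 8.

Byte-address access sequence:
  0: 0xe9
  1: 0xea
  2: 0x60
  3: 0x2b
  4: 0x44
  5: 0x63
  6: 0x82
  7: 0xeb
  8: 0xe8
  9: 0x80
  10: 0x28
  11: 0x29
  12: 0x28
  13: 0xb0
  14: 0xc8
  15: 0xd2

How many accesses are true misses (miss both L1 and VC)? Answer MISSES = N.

MISSES = 8

0: 0xe9 (blk 58, set 2) → MISS  vc=[]
1: 0xea (blk 58, set 2) → L1-HIT  vc=[]
2: 0x60 (blk 24, set 0) → MISS  vc=[]
3: 0x2b (blk 10, set 2) → MISS  vc=[58]
4: 0x44 (blk 17, set 1) → MISS  vc=[58]
5: 0x63 (blk 24, set 0) → L1-HIT  vc=[58]
6: 0x82 (blk 32, set 0) → MISS  vc=[58, 24]
7: 0xeb (blk 58, set 2) → VC-HIT  vc=[10, 24]
8: 0xe8 (blk 58, set 2) → L1-HIT  vc=[10, 24]
9: 0x80 (blk 32, set 0) → L1-HIT  vc=[10, 24]
10: 0x28 (blk 10, set 2) → VC-HIT  vc=[58, 24]
11: 0x29 (blk 10, set 2) → L1-HIT  vc=[58, 24]
12: 0x28 (blk 10, set 2) → L1-HIT  vc=[58, 24]
13: 0xb0 (blk 44, set 4) → MISS  vc=[58, 24]
14: 0xc8 (blk 50, set 2) → MISS  vc=[58, 24, 10]
15: 0xd2 (blk 52, set 4) → MISS  vc=[58, 24, 10, 44]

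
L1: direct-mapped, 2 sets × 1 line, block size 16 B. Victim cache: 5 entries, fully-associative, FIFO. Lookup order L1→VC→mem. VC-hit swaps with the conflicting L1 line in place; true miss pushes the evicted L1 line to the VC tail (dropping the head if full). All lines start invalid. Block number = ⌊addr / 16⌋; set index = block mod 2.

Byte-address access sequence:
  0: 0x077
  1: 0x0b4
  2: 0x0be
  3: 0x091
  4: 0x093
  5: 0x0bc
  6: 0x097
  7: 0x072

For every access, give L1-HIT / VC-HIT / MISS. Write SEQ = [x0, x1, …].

  [0] addr=0x77 blk=7 s=1: MISS | VC []
  [1] addr=0xb4 blk=11 s=1: MISS | VC [7]
  [2] addr=0xbe blk=11 s=1: L1-HIT | VC [7]
  [3] addr=0x91 blk=9 s=1: MISS | VC [7, 11]
  [4] addr=0x93 blk=9 s=1: L1-HIT | VC [7, 11]
  [5] addr=0xbc blk=11 s=1: VC-HIT | VC [7, 9]
  [6] addr=0x97 blk=9 s=1: VC-HIT | VC [7, 11]
  [7] addr=0x72 blk=7 s=1: VC-HIT | VC [9, 11]

SEQ = [MISS, MISS, L1-HIT, MISS, L1-HIT, VC-HIT, VC-HIT, VC-HIT]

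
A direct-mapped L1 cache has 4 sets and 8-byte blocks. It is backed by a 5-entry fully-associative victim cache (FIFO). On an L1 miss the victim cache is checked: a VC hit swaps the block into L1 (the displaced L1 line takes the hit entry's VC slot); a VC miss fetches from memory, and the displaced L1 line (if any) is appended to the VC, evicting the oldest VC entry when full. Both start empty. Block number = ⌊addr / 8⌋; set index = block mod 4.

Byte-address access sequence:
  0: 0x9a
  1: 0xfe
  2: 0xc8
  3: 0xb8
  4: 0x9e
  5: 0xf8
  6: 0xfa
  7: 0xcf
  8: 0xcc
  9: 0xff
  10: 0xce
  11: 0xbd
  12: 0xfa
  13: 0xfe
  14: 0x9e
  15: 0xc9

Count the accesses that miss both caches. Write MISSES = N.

#0 0x9a→b19/s3 MISS; vc=[]
#1 0xfe→b31/s3 MISS; vc=[19]
#2 0xc8→b25/s1 MISS; vc=[19]
#3 0xb8→b23/s3 MISS; vc=[19,31]
#4 0x9e→b19/s3 VC-HIT; vc=[23,31]
#5 0xf8→b31/s3 VC-HIT; vc=[23,19]
#6 0xfa→b31/s3 L1-HIT; vc=[23,19]
#7 0xcf→b25/s1 L1-HIT; vc=[23,19]
#8 0xcc→b25/s1 L1-HIT; vc=[23,19]
#9 0xff→b31/s3 L1-HIT; vc=[23,19]
#10 0xce→b25/s1 L1-HIT; vc=[23,19]
#11 0xbd→b23/s3 VC-HIT; vc=[31,19]
#12 0xfa→b31/s3 VC-HIT; vc=[23,19]
#13 0xfe→b31/s3 L1-HIT; vc=[23,19]
#14 0x9e→b19/s3 VC-HIT; vc=[23,31]
#15 0xc9→b25/s1 L1-HIT; vc=[23,31]

MISSES = 4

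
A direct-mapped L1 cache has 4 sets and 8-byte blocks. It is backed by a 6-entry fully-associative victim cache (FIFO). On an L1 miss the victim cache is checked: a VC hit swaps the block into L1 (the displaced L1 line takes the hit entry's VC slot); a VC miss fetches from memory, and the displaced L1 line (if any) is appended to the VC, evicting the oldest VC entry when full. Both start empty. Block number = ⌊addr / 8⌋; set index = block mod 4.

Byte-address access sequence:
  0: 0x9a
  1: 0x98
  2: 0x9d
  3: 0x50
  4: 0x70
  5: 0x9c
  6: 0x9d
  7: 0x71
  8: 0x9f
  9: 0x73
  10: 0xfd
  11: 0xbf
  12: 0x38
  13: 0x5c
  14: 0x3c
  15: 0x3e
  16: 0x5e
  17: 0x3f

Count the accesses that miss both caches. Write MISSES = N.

MISSES = 7

  [0] addr=0x9a blk=19 s=3: MISS | VC []
  [1] addr=0x98 blk=19 s=3: L1-HIT | VC []
  [2] addr=0x9d blk=19 s=3: L1-HIT | VC []
  [3] addr=0x50 blk=10 s=2: MISS | VC []
  [4] addr=0x70 blk=14 s=2: MISS | VC [10]
  [5] addr=0x9c blk=19 s=3: L1-HIT | VC [10]
  [6] addr=0x9d blk=19 s=3: L1-HIT | VC [10]
  [7] addr=0x71 blk=14 s=2: L1-HIT | VC [10]
  [8] addr=0x9f blk=19 s=3: L1-HIT | VC [10]
  [9] addr=0x73 blk=14 s=2: L1-HIT | VC [10]
  [10] addr=0xfd blk=31 s=3: MISS | VC [10, 19]
  [11] addr=0xbf blk=23 s=3: MISS | VC [10, 19, 31]
  [12] addr=0x38 blk=7 s=3: MISS | VC [10, 19, 31, 23]
  [13] addr=0x5c blk=11 s=3: MISS | VC [10, 19, 31, 23, 7]
  [14] addr=0x3c blk=7 s=3: VC-HIT | VC [10, 19, 31, 23, 11]
  [15] addr=0x3e blk=7 s=3: L1-HIT | VC [10, 19, 31, 23, 11]
  [16] addr=0x5e blk=11 s=3: VC-HIT | VC [10, 19, 31, 23, 7]
  [17] addr=0x3f blk=7 s=3: VC-HIT | VC [10, 19, 31, 23, 11]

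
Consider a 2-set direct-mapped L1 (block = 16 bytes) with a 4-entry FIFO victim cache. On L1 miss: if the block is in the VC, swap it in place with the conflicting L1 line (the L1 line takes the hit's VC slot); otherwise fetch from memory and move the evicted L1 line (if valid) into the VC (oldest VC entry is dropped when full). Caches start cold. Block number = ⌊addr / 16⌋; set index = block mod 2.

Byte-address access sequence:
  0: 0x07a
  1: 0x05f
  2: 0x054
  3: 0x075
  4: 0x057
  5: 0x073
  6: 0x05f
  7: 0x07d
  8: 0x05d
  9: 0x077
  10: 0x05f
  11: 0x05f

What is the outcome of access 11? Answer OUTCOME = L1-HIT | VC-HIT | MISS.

#0 0x7a→b7/s1 MISS; vc=[]
#1 0x5f→b5/s1 MISS; vc=[7]
#2 0x54→b5/s1 L1-HIT; vc=[7]
#3 0x75→b7/s1 VC-HIT; vc=[5]
#4 0x57→b5/s1 VC-HIT; vc=[7]
#5 0x73→b7/s1 VC-HIT; vc=[5]
#6 0x5f→b5/s1 VC-HIT; vc=[7]
#7 0x7d→b7/s1 VC-HIT; vc=[5]
#8 0x5d→b5/s1 VC-HIT; vc=[7]
#9 0x77→b7/s1 VC-HIT; vc=[5]
#10 0x5f→b5/s1 VC-HIT; vc=[7]
#11 0x5f→b5/s1 L1-HIT; vc=[7]

OUTCOME = L1-HIT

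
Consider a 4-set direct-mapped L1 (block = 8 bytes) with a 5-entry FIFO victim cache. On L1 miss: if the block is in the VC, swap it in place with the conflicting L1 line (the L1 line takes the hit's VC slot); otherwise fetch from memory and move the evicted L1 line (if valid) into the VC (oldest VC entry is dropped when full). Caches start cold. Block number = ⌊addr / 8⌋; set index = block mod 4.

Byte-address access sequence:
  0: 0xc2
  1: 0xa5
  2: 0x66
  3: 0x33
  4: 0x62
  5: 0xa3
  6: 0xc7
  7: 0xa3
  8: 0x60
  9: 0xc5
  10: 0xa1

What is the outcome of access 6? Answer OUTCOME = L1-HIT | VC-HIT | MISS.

OUTCOME = VC-HIT

0: 0xc2 (blk 24, set 0) → MISS  vc=[]
1: 0xa5 (blk 20, set 0) → MISS  vc=[24]
2: 0x66 (blk 12, set 0) → MISS  vc=[24, 20]
3: 0x33 (blk 6, set 2) → MISS  vc=[24, 20]
4: 0x62 (blk 12, set 0) → L1-HIT  vc=[24, 20]
5: 0xa3 (blk 20, set 0) → VC-HIT  vc=[24, 12]
6: 0xc7 (blk 24, set 0) → VC-HIT  vc=[20, 12]
7: 0xa3 (blk 20, set 0) → VC-HIT  vc=[24, 12]
8: 0x60 (blk 12, set 0) → VC-HIT  vc=[24, 20]
9: 0xc5 (blk 24, set 0) → VC-HIT  vc=[12, 20]
10: 0xa1 (blk 20, set 0) → VC-HIT  vc=[12, 24]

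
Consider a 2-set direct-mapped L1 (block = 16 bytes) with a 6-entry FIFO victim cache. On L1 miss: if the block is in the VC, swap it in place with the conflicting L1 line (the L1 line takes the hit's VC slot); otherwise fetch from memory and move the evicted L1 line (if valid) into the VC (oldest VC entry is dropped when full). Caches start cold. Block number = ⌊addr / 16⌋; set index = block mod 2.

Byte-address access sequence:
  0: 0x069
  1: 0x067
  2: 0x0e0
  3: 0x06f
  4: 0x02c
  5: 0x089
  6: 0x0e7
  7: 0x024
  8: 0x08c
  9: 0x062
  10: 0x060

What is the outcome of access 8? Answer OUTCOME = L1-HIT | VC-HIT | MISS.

OUTCOME = VC-HIT

  [0] addr=0x69 blk=6 s=0: MISS | VC []
  [1] addr=0x67 blk=6 s=0: L1-HIT | VC []
  [2] addr=0xe0 blk=14 s=0: MISS | VC [6]
  [3] addr=0x6f blk=6 s=0: VC-HIT | VC [14]
  [4] addr=0x2c blk=2 s=0: MISS | VC [14, 6]
  [5] addr=0x89 blk=8 s=0: MISS | VC [14, 6, 2]
  [6] addr=0xe7 blk=14 s=0: VC-HIT | VC [8, 6, 2]
  [7] addr=0x24 blk=2 s=0: VC-HIT | VC [8, 6, 14]
  [8] addr=0x8c blk=8 s=0: VC-HIT | VC [2, 6, 14]
  [9] addr=0x62 blk=6 s=0: VC-HIT | VC [2, 8, 14]
  [10] addr=0x60 blk=6 s=0: L1-HIT | VC [2, 8, 14]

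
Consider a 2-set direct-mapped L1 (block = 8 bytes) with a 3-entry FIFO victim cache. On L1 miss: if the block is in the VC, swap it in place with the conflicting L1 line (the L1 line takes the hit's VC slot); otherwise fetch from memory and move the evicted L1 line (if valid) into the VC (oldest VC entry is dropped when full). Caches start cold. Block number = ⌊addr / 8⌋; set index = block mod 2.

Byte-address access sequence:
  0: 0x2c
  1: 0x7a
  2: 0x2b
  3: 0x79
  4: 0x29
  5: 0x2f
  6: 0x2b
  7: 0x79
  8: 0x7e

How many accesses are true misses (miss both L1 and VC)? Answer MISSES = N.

MISSES = 2

  [0] addr=0x2c blk=5 s=1: MISS | VC []
  [1] addr=0x7a blk=15 s=1: MISS | VC [5]
  [2] addr=0x2b blk=5 s=1: VC-HIT | VC [15]
  [3] addr=0x79 blk=15 s=1: VC-HIT | VC [5]
  [4] addr=0x29 blk=5 s=1: VC-HIT | VC [15]
  [5] addr=0x2f blk=5 s=1: L1-HIT | VC [15]
  [6] addr=0x2b blk=5 s=1: L1-HIT | VC [15]
  [7] addr=0x79 blk=15 s=1: VC-HIT | VC [5]
  [8] addr=0x7e blk=15 s=1: L1-HIT | VC [5]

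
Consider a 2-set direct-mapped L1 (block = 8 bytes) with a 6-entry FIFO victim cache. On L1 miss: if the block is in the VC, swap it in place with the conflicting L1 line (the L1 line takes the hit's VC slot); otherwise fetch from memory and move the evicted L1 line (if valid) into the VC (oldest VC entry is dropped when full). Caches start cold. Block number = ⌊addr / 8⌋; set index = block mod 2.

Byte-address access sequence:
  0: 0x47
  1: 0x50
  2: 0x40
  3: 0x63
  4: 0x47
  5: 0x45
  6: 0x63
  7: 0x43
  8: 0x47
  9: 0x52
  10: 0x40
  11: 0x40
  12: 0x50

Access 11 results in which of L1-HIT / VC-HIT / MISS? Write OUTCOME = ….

  [0] addr=0x47 blk=8 s=0: MISS | VC []
  [1] addr=0x50 blk=10 s=0: MISS | VC [8]
  [2] addr=0x40 blk=8 s=0: VC-HIT | VC [10]
  [3] addr=0x63 blk=12 s=0: MISS | VC [10, 8]
  [4] addr=0x47 blk=8 s=0: VC-HIT | VC [10, 12]
  [5] addr=0x45 blk=8 s=0: L1-HIT | VC [10, 12]
  [6] addr=0x63 blk=12 s=0: VC-HIT | VC [10, 8]
  [7] addr=0x43 blk=8 s=0: VC-HIT | VC [10, 12]
  [8] addr=0x47 blk=8 s=0: L1-HIT | VC [10, 12]
  [9] addr=0x52 blk=10 s=0: VC-HIT | VC [8, 12]
  [10] addr=0x40 blk=8 s=0: VC-HIT | VC [10, 12]
  [11] addr=0x40 blk=8 s=0: L1-HIT | VC [10, 12]
  [12] addr=0x50 blk=10 s=0: VC-HIT | VC [8, 12]

OUTCOME = L1-HIT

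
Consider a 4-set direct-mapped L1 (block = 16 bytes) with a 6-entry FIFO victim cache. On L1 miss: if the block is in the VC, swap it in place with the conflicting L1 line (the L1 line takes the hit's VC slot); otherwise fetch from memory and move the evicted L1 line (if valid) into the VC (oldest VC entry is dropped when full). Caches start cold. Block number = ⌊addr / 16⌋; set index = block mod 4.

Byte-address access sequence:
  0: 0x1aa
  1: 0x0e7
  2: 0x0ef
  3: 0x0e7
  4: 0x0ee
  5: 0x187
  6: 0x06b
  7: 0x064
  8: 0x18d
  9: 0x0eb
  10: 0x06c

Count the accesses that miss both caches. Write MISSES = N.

#0 0x1aa→b26/s2 MISS; vc=[]
#1 0xe7→b14/s2 MISS; vc=[26]
#2 0xef→b14/s2 L1-HIT; vc=[26]
#3 0xe7→b14/s2 L1-HIT; vc=[26]
#4 0xee→b14/s2 L1-HIT; vc=[26]
#5 0x187→b24/s0 MISS; vc=[26]
#6 0x6b→b6/s2 MISS; vc=[26,14]
#7 0x64→b6/s2 L1-HIT; vc=[26,14]
#8 0x18d→b24/s0 L1-HIT; vc=[26,14]
#9 0xeb→b14/s2 VC-HIT; vc=[26,6]
#10 0x6c→b6/s2 VC-HIT; vc=[26,14]

MISSES = 4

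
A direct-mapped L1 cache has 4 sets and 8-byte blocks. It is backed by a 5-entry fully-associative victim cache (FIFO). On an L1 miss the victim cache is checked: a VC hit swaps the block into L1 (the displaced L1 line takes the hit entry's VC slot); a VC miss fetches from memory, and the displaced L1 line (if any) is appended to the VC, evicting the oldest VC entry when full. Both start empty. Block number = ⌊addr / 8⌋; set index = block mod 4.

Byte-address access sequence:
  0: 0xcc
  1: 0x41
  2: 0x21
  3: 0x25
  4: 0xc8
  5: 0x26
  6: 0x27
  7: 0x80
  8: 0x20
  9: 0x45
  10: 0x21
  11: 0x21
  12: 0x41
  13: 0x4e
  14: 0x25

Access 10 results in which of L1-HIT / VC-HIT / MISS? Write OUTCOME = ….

#0 0xcc→b25/s1 MISS; vc=[]
#1 0x41→b8/s0 MISS; vc=[]
#2 0x21→b4/s0 MISS; vc=[8]
#3 0x25→b4/s0 L1-HIT; vc=[8]
#4 0xc8→b25/s1 L1-HIT; vc=[8]
#5 0x26→b4/s0 L1-HIT; vc=[8]
#6 0x27→b4/s0 L1-HIT; vc=[8]
#7 0x80→b16/s0 MISS; vc=[8,4]
#8 0x20→b4/s0 VC-HIT; vc=[8,16]
#9 0x45→b8/s0 VC-HIT; vc=[4,16]
#10 0x21→b4/s0 VC-HIT; vc=[8,16]
#11 0x21→b4/s0 L1-HIT; vc=[8,16]
#12 0x41→b8/s0 VC-HIT; vc=[4,16]
#13 0x4e→b9/s1 MISS; vc=[4,16,25]
#14 0x25→b4/s0 VC-HIT; vc=[8,16,25]

OUTCOME = VC-HIT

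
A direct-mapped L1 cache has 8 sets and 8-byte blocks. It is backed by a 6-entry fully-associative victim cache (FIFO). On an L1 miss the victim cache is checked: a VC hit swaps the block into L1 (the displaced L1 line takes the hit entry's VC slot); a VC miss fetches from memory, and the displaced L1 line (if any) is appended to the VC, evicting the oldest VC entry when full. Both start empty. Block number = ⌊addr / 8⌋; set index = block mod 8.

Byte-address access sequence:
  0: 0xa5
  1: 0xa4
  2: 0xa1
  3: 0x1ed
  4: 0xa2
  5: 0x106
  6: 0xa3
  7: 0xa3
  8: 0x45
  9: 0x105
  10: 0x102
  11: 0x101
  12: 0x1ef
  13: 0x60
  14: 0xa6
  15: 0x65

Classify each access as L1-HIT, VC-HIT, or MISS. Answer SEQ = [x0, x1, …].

SEQ = [MISS, L1-HIT, L1-HIT, MISS, L1-HIT, MISS, L1-HIT, L1-HIT, MISS, VC-HIT, L1-HIT, L1-HIT, L1-HIT, MISS, VC-HIT, VC-HIT]

#0 0xa5→b20/s4 MISS; vc=[]
#1 0xa4→b20/s4 L1-HIT; vc=[]
#2 0xa1→b20/s4 L1-HIT; vc=[]
#3 0x1ed→b61/s5 MISS; vc=[]
#4 0xa2→b20/s4 L1-HIT; vc=[]
#5 0x106→b32/s0 MISS; vc=[]
#6 0xa3→b20/s4 L1-HIT; vc=[]
#7 0xa3→b20/s4 L1-HIT; vc=[]
#8 0x45→b8/s0 MISS; vc=[32]
#9 0x105→b32/s0 VC-HIT; vc=[8]
#10 0x102→b32/s0 L1-HIT; vc=[8]
#11 0x101→b32/s0 L1-HIT; vc=[8]
#12 0x1ef→b61/s5 L1-HIT; vc=[8]
#13 0x60→b12/s4 MISS; vc=[8,20]
#14 0xa6→b20/s4 VC-HIT; vc=[8,12]
#15 0x65→b12/s4 VC-HIT; vc=[8,20]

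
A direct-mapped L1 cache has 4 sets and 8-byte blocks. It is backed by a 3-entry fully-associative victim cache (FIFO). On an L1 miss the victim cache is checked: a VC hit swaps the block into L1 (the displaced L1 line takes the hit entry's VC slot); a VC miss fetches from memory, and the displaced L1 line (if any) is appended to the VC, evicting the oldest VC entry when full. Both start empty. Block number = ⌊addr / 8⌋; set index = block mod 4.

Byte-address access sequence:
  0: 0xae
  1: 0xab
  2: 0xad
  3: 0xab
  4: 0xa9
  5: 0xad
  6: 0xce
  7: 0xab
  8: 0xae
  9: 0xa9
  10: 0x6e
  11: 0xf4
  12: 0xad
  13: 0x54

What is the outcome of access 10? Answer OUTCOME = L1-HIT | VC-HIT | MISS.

0: 0xae (blk 21, set 1) → MISS  vc=[]
1: 0xab (blk 21, set 1) → L1-HIT  vc=[]
2: 0xad (blk 21, set 1) → L1-HIT  vc=[]
3: 0xab (blk 21, set 1) → L1-HIT  vc=[]
4: 0xa9 (blk 21, set 1) → L1-HIT  vc=[]
5: 0xad (blk 21, set 1) → L1-HIT  vc=[]
6: 0xce (blk 25, set 1) → MISS  vc=[21]
7: 0xab (blk 21, set 1) → VC-HIT  vc=[25]
8: 0xae (blk 21, set 1) → L1-HIT  vc=[25]
9: 0xa9 (blk 21, set 1) → L1-HIT  vc=[25]
10: 0x6e (blk 13, set 1) → MISS  vc=[25, 21]
11: 0xf4 (blk 30, set 2) → MISS  vc=[25, 21]
12: 0xad (blk 21, set 1) → VC-HIT  vc=[25, 13]
13: 0x54 (blk 10, set 2) → MISS  vc=[25, 13, 30]

OUTCOME = MISS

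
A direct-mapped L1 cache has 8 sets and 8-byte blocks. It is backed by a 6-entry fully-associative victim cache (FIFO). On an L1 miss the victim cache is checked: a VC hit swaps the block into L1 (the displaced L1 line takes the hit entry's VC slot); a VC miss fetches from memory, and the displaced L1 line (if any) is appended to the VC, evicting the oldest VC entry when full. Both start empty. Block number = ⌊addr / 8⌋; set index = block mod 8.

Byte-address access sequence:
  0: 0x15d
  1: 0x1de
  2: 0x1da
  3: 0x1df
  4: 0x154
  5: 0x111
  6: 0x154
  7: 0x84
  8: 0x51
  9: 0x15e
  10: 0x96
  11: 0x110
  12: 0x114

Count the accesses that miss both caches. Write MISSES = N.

MISSES = 7

#0 0x15d→b43/s3 MISS; vc=[]
#1 0x1de→b59/s3 MISS; vc=[43]
#2 0x1da→b59/s3 L1-HIT; vc=[43]
#3 0x1df→b59/s3 L1-HIT; vc=[43]
#4 0x154→b42/s2 MISS; vc=[43]
#5 0x111→b34/s2 MISS; vc=[43,42]
#6 0x154→b42/s2 VC-HIT; vc=[43,34]
#7 0x84→b16/s0 MISS; vc=[43,34]
#8 0x51→b10/s2 MISS; vc=[43,34,42]
#9 0x15e→b43/s3 VC-HIT; vc=[59,34,42]
#10 0x96→b18/s2 MISS; vc=[59,34,42,10]
#11 0x110→b34/s2 VC-HIT; vc=[59,18,42,10]
#12 0x114→b34/s2 L1-HIT; vc=[59,18,42,10]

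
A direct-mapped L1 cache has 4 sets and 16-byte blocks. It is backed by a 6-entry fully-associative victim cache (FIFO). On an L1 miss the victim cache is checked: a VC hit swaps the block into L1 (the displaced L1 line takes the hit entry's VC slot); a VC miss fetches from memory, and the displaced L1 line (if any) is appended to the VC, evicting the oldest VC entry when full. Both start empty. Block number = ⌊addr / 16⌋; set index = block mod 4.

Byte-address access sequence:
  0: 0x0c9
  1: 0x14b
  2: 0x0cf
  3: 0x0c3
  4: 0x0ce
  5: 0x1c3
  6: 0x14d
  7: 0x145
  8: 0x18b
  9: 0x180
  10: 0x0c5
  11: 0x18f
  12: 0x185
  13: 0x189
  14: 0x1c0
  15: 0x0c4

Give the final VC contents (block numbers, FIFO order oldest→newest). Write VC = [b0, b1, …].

VC = [24, 28, 20]

0: 0xc9 (blk 12, set 0) → MISS  vc=[]
1: 0x14b (blk 20, set 0) → MISS  vc=[12]
2: 0xcf (blk 12, set 0) → VC-HIT  vc=[20]
3: 0xc3 (blk 12, set 0) → L1-HIT  vc=[20]
4: 0xce (blk 12, set 0) → L1-HIT  vc=[20]
5: 0x1c3 (blk 28, set 0) → MISS  vc=[20, 12]
6: 0x14d (blk 20, set 0) → VC-HIT  vc=[28, 12]
7: 0x145 (blk 20, set 0) → L1-HIT  vc=[28, 12]
8: 0x18b (blk 24, set 0) → MISS  vc=[28, 12, 20]
9: 0x180 (blk 24, set 0) → L1-HIT  vc=[28, 12, 20]
10: 0xc5 (blk 12, set 0) → VC-HIT  vc=[28, 24, 20]
11: 0x18f (blk 24, set 0) → VC-HIT  vc=[28, 12, 20]
12: 0x185 (blk 24, set 0) → L1-HIT  vc=[28, 12, 20]
13: 0x189 (blk 24, set 0) → L1-HIT  vc=[28, 12, 20]
14: 0x1c0 (blk 28, set 0) → VC-HIT  vc=[24, 12, 20]
15: 0xc4 (blk 12, set 0) → VC-HIT  vc=[24, 28, 20]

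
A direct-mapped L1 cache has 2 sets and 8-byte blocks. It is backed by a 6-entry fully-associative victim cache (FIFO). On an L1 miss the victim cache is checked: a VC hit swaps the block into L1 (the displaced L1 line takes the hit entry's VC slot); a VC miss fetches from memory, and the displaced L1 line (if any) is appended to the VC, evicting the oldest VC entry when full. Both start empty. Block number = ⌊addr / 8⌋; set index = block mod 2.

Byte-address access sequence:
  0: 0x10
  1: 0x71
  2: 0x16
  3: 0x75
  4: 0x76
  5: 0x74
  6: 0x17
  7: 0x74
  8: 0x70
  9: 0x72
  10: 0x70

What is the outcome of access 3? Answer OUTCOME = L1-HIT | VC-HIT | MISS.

OUTCOME = VC-HIT

#0 0x10→b2/s0 MISS; vc=[]
#1 0x71→b14/s0 MISS; vc=[2]
#2 0x16→b2/s0 VC-HIT; vc=[14]
#3 0x75→b14/s0 VC-HIT; vc=[2]
#4 0x76→b14/s0 L1-HIT; vc=[2]
#5 0x74→b14/s0 L1-HIT; vc=[2]
#6 0x17→b2/s0 VC-HIT; vc=[14]
#7 0x74→b14/s0 VC-HIT; vc=[2]
#8 0x70→b14/s0 L1-HIT; vc=[2]
#9 0x72→b14/s0 L1-HIT; vc=[2]
#10 0x70→b14/s0 L1-HIT; vc=[2]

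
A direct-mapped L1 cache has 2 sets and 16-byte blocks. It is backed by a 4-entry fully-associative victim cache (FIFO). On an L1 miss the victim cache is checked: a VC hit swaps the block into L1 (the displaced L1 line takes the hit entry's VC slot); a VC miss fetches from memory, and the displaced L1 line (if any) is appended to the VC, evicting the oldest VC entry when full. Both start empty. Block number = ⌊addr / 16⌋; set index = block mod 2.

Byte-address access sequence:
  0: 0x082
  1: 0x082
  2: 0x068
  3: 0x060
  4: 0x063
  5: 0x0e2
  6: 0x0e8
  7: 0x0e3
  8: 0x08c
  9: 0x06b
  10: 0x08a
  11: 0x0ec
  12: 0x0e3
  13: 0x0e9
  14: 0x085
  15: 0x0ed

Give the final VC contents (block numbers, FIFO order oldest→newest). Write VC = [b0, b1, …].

#0 0x82→b8/s0 MISS; vc=[]
#1 0x82→b8/s0 L1-HIT; vc=[]
#2 0x68→b6/s0 MISS; vc=[8]
#3 0x60→b6/s0 L1-HIT; vc=[8]
#4 0x63→b6/s0 L1-HIT; vc=[8]
#5 0xe2→b14/s0 MISS; vc=[8,6]
#6 0xe8→b14/s0 L1-HIT; vc=[8,6]
#7 0xe3→b14/s0 L1-HIT; vc=[8,6]
#8 0x8c→b8/s0 VC-HIT; vc=[14,6]
#9 0x6b→b6/s0 VC-HIT; vc=[14,8]
#10 0x8a→b8/s0 VC-HIT; vc=[14,6]
#11 0xec→b14/s0 VC-HIT; vc=[8,6]
#12 0xe3→b14/s0 L1-HIT; vc=[8,6]
#13 0xe9→b14/s0 L1-HIT; vc=[8,6]
#14 0x85→b8/s0 VC-HIT; vc=[14,6]
#15 0xed→b14/s0 VC-HIT; vc=[8,6]

VC = [8, 6]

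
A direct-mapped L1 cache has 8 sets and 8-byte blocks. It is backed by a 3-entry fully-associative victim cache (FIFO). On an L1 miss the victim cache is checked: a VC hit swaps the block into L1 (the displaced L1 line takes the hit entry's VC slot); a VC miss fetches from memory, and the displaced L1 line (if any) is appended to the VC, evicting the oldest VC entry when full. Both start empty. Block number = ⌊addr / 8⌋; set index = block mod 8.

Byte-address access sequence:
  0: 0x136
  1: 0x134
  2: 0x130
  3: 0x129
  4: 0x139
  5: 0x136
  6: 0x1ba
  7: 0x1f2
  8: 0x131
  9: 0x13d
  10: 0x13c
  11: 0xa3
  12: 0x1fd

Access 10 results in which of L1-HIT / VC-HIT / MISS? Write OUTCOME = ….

OUTCOME = L1-HIT

#0 0x136→b38/s6 MISS; vc=[]
#1 0x134→b38/s6 L1-HIT; vc=[]
#2 0x130→b38/s6 L1-HIT; vc=[]
#3 0x129→b37/s5 MISS; vc=[]
#4 0x139→b39/s7 MISS; vc=[]
#5 0x136→b38/s6 L1-HIT; vc=[]
#6 0x1ba→b55/s7 MISS; vc=[39]
#7 0x1f2→b62/s6 MISS; vc=[39,38]
#8 0x131→b38/s6 VC-HIT; vc=[39,62]
#9 0x13d→b39/s7 VC-HIT; vc=[55,62]
#10 0x13c→b39/s7 L1-HIT; vc=[55,62]
#11 0xa3→b20/s4 MISS; vc=[55,62]
#12 0x1fd→b63/s7 MISS; vc=[55,62,39]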